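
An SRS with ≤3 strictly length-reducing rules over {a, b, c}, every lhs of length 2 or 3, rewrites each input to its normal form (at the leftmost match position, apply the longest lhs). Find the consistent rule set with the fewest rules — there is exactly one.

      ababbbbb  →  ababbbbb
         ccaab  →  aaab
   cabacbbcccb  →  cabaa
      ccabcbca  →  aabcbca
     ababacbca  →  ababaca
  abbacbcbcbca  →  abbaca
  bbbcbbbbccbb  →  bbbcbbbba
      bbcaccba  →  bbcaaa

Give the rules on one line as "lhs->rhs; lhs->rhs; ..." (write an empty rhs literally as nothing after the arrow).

acb->cc; cc->a; ccb->cc

  | ababbbbb
  | ccaab => aaab
  | cabacbbcccb => cabccbcccb => cabcccccb => cabacccb => cabaacb => cabacc => cabaa
  | ccabcbca => aabcbca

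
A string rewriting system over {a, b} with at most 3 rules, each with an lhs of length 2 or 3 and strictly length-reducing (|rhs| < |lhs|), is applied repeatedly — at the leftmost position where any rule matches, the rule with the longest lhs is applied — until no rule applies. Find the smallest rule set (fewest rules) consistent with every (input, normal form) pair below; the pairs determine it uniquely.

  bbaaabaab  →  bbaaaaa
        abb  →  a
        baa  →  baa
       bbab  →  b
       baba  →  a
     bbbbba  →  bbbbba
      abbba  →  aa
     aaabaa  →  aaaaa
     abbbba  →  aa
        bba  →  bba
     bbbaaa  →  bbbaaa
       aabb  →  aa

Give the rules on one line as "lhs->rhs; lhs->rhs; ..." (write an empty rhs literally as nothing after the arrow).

  | bbaaabaab => bbaaaaab => bbaaaaa
  | abb => ab => a
  | baa
  | bbab => b

ab->a; bab->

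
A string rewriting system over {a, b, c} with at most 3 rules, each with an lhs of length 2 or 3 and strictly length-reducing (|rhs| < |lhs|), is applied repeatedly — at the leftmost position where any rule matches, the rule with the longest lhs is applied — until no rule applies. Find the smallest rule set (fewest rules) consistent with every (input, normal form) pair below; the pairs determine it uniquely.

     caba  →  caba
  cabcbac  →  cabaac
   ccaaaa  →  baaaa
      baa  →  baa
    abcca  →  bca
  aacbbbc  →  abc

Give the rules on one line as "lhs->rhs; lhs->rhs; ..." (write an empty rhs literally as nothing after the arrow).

  | caba
  | cabcbac => cabaac
  | ccaaaa => baaaa
  | baa

abb->bc; cb->a; cc->b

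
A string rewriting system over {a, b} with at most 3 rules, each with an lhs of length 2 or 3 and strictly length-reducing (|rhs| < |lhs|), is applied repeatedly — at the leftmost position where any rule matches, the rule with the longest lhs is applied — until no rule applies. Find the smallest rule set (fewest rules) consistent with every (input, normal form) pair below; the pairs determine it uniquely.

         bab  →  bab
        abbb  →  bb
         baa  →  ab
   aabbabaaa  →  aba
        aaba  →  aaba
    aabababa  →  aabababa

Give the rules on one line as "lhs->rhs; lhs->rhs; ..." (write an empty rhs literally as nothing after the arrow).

  | bab
  | abbb => bb
  | baa => ab
  | aabbabaaa => ababaaa => abaaba => aabba => aba

abb->b; baa->ab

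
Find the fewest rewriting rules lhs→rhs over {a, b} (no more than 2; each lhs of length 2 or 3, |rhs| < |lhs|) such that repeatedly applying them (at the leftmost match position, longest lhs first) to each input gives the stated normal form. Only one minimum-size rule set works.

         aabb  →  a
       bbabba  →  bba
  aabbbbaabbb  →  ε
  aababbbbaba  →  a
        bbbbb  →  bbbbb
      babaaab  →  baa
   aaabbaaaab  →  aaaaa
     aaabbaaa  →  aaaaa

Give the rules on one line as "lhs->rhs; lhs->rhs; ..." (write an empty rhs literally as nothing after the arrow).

ab->; abb->

  | aabb => a
  | bbabba => bba
  | aabbbbaabbb => abbaabbb => aabbb => ab => ε
  | aababbbbaba => aabbbbaba => abbaba => aba => a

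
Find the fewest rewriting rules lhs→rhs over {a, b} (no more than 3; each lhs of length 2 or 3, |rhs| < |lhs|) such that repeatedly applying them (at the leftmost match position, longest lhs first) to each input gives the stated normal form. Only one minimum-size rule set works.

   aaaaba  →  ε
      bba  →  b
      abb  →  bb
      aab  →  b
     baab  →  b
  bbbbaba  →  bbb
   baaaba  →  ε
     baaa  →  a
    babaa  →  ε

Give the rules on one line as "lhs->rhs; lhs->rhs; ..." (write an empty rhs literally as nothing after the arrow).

ab->b; ba->; baa->

  | aaaaba => aaaba => aaba => aba => ba => ε
  | bba => b
  | abb => bb
  | aab => ab => b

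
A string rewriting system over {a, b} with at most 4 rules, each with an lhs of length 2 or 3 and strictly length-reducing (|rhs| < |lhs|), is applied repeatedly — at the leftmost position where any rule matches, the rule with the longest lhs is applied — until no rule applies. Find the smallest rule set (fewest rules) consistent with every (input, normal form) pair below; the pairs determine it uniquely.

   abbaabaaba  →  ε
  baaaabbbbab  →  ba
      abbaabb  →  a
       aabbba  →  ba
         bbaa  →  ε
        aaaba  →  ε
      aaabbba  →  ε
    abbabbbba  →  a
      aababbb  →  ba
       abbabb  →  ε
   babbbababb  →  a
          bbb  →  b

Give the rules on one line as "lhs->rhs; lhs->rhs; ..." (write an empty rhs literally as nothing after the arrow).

aa->; ab->a; bb->

  | abbaabaaba => abaabaaba => aaabaaba => abaaba => aaaba => aba => aa => ε
  | baaaabbbbab => baabbbbab => bbbbbab => bbbab => bab => ba
  | abbaabb => abaabb => aaabb => abb => ab => a
  | aabbba => bbba => ba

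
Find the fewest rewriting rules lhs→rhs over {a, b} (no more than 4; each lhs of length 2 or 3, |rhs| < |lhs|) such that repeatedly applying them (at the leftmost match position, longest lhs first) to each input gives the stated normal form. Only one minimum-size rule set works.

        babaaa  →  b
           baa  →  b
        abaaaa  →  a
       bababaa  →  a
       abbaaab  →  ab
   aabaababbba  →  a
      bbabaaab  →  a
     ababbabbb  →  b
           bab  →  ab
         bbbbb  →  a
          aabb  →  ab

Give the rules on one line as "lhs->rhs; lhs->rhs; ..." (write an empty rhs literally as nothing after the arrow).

aa->b; ba->a; bb->a

  | babaaa => abaaa => aaaa => baa => aa => b
  | baa => aa => b
  | abaaaa => aaaaa => baaa => aaa => ba => a
  | bababaa => ababaa => aabaa => bbaa => aaa => ba => a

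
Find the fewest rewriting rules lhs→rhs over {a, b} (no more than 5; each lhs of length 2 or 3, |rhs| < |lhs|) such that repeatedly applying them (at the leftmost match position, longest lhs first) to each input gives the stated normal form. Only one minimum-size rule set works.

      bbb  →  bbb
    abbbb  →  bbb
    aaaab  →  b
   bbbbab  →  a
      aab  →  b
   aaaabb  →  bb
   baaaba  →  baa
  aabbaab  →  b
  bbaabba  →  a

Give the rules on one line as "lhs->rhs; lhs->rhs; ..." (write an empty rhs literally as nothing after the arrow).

  | bbb
  | abbbb => bbb
  | aaaab => aab => b
  | bbbbab => bbab => ab => a

aab->b; ab->a; abb->b; bba->a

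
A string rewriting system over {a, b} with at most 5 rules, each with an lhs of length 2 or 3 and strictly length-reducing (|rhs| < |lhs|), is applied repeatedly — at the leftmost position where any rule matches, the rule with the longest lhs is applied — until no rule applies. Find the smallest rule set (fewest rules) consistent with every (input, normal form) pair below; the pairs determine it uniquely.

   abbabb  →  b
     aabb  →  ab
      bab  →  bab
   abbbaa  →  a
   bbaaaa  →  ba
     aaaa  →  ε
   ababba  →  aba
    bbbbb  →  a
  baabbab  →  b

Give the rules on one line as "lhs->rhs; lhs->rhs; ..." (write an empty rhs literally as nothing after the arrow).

  | abbabb => abb => aa => b
  | aabb => bbb => ab
  | bab
  | abbbaa => aabaa => bbaa => a

aa->b; baa->; bb->a; bba->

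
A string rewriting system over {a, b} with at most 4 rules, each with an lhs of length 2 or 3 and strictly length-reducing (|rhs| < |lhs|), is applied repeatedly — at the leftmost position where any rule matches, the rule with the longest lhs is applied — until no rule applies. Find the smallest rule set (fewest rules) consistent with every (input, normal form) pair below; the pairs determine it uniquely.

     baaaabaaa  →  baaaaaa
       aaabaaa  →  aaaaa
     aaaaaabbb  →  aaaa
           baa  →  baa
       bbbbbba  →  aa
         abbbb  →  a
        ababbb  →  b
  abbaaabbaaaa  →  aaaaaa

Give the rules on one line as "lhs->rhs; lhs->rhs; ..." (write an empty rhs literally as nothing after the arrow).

  | baaaabaaa => baaaaaa
  | aaabaaa => aaaaa
  | aaaaaabbb => aaaaab => aaaa
  | baa

ab->; abb->; bb->a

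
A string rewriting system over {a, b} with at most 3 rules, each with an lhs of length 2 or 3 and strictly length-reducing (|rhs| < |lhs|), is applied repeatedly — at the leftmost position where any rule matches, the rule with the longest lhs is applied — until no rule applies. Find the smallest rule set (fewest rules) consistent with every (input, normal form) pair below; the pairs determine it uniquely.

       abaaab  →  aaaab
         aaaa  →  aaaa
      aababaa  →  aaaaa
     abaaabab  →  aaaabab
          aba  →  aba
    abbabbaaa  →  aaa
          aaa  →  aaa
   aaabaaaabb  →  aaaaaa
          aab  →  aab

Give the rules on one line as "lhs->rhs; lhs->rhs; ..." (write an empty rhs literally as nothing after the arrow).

abb->; baa->aa

  | abaaab => aaaab
  | aaaa
  | aababaa => aabaaa => aaaaa
  | abaaabab => aaaabab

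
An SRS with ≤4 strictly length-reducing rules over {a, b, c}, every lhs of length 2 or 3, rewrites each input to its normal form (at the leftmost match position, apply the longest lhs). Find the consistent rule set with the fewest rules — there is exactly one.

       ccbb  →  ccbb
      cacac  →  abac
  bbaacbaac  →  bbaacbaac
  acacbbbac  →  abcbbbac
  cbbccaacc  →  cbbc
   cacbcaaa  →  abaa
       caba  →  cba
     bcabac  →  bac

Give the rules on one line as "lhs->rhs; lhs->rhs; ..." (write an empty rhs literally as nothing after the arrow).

aca->ab; bca->; ca->c; cac->ab

  | ccbb
  | cacac => abac
  | bbaacbaac
  | acacbbbac => abcbbbac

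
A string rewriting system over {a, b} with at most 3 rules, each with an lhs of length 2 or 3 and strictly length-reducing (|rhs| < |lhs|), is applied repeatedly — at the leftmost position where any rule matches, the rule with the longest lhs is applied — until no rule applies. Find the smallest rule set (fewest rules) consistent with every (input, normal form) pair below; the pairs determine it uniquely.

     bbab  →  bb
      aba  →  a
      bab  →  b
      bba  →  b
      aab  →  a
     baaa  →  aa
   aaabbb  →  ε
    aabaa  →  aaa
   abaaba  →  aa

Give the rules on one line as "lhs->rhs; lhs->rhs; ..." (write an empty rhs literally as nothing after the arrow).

ab->; ba->

  | bbab => bb
  | aba => a
  | bab => b
  | bba => b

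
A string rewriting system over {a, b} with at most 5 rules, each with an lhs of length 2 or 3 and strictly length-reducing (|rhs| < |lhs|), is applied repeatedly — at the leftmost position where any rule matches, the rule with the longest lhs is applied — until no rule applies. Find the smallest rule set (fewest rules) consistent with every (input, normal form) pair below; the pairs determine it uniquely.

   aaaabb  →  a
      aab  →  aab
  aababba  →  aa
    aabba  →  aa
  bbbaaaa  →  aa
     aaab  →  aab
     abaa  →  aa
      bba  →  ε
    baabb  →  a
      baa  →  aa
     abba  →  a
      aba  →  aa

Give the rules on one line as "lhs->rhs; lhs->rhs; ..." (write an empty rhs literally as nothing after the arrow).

aaa->aa; abb->; ba->a; bba->

  | aaaabb => aaabb => aabb => a
  | aab
  | aababba => aaabba => aabba => aa
  | aabba => aa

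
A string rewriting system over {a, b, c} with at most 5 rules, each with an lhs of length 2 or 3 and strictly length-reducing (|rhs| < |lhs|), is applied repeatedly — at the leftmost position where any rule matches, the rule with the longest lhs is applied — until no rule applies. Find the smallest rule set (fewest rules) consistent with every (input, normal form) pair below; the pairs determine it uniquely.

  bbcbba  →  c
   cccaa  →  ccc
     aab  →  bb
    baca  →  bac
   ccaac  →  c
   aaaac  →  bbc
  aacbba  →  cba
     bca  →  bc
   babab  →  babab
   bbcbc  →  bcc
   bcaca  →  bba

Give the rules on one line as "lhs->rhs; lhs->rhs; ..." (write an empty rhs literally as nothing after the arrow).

  | bbcbba => bcba => ca => c
  | cccaa => ccca => ccc
  | aab => bb
  | baca => bac

aa->b; bcb->c; ca->c; cac->aa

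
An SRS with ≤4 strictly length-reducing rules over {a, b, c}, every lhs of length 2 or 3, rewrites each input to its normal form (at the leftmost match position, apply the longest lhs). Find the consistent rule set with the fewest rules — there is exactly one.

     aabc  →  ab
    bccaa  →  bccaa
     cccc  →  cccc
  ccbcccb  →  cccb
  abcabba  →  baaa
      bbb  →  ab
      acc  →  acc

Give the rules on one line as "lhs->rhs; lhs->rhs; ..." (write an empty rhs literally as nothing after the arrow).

abc->b; bb->a; cbc->

  | aabc => ab
  | bccaa
  | cccc
  | ccbcccb => cccb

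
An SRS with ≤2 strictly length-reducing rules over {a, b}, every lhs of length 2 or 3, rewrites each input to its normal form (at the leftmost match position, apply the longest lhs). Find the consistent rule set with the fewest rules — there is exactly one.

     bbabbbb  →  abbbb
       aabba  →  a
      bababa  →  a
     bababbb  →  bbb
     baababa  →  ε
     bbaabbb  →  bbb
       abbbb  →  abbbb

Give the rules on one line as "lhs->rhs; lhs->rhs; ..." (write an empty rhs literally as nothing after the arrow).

aa->; ba->a

  | bbabbbb => babbbb => abbbb
  | aabba => bba => ba => a
  | bababa => ababa => aaba => ba => a
  | bababbb => ababbb => aabbb => bbb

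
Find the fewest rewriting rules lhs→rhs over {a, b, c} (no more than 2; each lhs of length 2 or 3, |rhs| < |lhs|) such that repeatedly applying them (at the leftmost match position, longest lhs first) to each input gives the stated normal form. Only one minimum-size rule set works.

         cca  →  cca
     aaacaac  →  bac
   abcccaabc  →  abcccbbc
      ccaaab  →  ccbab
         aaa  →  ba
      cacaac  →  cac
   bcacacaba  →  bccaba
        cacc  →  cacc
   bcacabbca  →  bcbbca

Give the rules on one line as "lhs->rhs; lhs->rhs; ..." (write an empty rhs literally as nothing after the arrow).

aa->b; aca->

  | cca
  | aaacaac => bacaac => bac
  | abcccaabc => abcccbbc
  | ccaaab => ccbab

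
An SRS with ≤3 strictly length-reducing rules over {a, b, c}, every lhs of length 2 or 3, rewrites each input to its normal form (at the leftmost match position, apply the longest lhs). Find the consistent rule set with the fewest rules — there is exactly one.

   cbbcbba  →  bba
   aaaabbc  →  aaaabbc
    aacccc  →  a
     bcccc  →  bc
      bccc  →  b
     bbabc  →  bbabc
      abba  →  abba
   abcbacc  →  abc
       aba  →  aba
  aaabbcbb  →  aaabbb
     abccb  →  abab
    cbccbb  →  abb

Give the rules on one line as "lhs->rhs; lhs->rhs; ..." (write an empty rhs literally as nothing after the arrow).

ac->; cb->; cc->a

  | cbbcbba => bcbba => bba
  | aaaabbc
  | aacccc => accc => cc => a
  | bcccc => bacc => bc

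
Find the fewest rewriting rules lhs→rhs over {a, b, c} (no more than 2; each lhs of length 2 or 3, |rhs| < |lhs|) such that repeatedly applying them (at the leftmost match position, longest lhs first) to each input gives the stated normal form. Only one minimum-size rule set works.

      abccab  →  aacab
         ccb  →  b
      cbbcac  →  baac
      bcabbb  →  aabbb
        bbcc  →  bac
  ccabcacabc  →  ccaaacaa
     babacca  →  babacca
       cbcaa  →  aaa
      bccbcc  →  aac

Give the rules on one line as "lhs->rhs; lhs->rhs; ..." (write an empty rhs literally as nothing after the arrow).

  | abccab => aacab
  | ccb => cb => b
  | cbbcac => bbcac => baac
  | bcabbb => aabbb

bc->a; cb->b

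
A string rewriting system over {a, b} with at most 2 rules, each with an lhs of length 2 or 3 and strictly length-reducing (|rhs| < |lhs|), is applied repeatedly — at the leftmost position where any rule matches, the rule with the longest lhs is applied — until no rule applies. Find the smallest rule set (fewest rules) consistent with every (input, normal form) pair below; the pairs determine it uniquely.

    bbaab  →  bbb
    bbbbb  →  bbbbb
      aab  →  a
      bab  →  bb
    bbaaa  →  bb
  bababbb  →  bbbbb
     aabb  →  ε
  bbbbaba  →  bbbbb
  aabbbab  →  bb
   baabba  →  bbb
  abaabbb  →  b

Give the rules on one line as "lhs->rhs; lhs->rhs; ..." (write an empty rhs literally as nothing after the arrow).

ab->; ba->b

  | bbaab => bbab => bbb
  | bbbbb
  | aab => a
  | bab => bb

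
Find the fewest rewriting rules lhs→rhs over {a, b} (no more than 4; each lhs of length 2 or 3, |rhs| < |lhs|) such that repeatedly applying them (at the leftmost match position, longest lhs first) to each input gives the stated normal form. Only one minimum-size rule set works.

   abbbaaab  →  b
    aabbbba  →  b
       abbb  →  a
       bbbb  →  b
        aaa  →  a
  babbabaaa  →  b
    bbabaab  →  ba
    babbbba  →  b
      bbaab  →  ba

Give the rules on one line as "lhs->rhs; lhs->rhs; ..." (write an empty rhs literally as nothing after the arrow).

aa->; ab->a; bb->b; bba->b

  | abbbaaab => abbaaab => abaaab => aaaab => aab => b
  | aabbbba => bbbba => bbba => bba => b
  | abbb => abb => ab => a
  | bbbb => bbb => bb => b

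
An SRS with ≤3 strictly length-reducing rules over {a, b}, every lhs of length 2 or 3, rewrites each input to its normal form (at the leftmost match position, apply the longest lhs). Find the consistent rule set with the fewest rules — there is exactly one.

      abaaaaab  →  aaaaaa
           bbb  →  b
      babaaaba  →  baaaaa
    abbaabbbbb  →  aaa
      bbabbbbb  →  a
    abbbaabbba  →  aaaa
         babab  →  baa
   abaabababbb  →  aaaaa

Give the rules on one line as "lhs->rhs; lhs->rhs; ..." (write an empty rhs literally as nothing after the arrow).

  | abaaaaab => aaaaaab => aaaaaa
  | bbb => b
  | babaaaba => baaaaba => baaaaa
  | abbaabbbbb => abaabbbbb => aaabbbbb => aaabbbb => aaabbb => aaabb => aaab => aaa

ab->a; bb->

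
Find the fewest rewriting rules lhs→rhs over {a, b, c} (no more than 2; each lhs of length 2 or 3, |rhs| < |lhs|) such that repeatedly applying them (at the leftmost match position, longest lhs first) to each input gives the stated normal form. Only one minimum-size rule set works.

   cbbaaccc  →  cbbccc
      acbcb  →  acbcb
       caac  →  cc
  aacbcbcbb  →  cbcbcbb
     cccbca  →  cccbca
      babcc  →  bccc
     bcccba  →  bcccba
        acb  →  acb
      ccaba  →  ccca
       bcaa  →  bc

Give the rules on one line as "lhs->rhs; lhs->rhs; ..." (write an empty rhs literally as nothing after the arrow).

aa->; ab->c

  | cbbaaccc => cbbccc
  | acbcb
  | caac => cc
  | aacbcbcbb => cbcbcbb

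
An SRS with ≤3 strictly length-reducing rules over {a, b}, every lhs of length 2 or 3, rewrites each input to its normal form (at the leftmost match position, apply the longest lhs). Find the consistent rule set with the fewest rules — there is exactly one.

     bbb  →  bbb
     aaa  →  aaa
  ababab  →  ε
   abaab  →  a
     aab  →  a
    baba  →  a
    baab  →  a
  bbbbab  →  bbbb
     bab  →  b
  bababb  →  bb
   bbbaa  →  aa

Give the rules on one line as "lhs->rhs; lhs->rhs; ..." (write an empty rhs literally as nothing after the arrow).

ab->; ba->a; bab->b

  | bbb
  | aaa
  | ababab => abab => ab => ε
  | abaab => aab => a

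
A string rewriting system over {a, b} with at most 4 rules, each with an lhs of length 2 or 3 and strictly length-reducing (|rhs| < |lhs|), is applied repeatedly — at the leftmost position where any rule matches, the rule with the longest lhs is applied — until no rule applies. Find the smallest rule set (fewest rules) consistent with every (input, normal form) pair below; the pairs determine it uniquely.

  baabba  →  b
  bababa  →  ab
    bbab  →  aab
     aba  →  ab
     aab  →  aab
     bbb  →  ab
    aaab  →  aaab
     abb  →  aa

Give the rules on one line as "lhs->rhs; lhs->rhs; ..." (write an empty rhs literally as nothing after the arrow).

ba->b; bab->; bb->a

  | baabba => babba => ba => b
  | bababa => aba => ab
  | bbab => aab
  | aba => ab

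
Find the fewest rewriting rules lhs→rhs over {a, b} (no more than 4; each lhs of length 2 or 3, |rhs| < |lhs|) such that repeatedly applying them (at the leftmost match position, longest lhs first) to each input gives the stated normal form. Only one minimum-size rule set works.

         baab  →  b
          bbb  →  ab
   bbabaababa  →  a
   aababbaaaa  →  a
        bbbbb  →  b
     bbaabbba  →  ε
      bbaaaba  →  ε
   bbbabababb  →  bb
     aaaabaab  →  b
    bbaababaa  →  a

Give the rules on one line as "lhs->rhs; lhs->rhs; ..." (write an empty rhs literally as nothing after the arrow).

aa->; ba->a; bbb->ab

  | baab => aab => b
  | bbb => ab
  | bbabaababa => babaababa => abaababa => aaababa => ababa => aaba => ba => a
  | aababbaaaa => babbaaaa => abbaaaa => abaaaa => aaaaa => aaa => a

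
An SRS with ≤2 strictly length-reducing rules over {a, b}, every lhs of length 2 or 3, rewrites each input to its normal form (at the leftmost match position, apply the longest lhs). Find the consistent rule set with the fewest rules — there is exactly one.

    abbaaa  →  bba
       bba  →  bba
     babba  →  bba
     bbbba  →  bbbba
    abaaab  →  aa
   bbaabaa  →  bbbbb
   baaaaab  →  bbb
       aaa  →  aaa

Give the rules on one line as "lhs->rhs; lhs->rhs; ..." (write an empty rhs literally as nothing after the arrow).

  | abbaaa => baaa => bba
  | bba
  | babba => bba
  | bbbba

ab->; baa->bb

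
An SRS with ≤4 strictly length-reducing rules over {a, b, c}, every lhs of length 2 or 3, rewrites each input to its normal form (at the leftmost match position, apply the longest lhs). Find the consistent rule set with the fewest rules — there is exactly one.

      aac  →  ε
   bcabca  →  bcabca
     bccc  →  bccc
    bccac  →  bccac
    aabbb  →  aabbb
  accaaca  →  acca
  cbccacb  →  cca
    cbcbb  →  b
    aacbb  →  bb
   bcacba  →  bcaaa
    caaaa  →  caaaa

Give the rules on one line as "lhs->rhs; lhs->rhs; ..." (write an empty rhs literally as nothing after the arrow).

aac->; cb->; cba->aa

  | aac => ε
  | bcabca
  | bccc
  | bccac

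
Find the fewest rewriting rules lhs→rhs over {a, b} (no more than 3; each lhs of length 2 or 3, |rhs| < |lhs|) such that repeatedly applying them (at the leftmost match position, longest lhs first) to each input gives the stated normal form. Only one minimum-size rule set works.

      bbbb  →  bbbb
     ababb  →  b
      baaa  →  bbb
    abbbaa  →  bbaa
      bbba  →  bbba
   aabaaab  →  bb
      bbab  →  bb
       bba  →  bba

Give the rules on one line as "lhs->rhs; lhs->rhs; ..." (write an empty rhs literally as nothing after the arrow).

aaa->bb; ab->

  | bbbb
  | ababb => abb => b
  | baaa => bbb
  | abbbaa => bbaa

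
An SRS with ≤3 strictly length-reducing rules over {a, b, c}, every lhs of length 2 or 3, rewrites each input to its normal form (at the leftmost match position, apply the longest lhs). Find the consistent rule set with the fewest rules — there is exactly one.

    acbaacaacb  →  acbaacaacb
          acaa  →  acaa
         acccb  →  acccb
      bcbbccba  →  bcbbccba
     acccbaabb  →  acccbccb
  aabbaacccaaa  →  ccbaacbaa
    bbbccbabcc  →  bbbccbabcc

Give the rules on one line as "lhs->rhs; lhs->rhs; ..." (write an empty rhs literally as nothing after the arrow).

  | acbaacaacb
  | acaa
  | acccb
  | bcbbccba

aab->cc; cca->b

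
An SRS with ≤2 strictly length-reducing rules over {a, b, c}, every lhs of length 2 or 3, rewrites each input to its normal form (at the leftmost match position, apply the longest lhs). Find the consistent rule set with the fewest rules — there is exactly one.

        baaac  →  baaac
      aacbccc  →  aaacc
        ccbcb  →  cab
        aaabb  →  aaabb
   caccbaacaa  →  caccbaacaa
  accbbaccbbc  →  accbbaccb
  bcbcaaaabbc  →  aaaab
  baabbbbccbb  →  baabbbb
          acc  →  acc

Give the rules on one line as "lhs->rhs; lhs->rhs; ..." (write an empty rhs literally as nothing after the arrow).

  | baaac
  | aacbccc => aaacc
  | ccbcb => cab
  | aaabb

bc->; cbc->a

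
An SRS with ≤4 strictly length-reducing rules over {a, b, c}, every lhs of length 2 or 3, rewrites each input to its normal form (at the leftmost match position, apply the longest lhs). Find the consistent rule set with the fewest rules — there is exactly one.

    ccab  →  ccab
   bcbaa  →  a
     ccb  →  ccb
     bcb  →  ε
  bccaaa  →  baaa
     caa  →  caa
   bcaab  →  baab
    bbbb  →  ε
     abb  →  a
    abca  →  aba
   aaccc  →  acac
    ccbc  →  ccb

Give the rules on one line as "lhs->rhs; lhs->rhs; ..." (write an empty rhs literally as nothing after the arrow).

  | ccab
  | bcbaa => bbaa => a
  | ccb
  | bcb => bb => ε

acc->ca; bb->; bba->; bc->b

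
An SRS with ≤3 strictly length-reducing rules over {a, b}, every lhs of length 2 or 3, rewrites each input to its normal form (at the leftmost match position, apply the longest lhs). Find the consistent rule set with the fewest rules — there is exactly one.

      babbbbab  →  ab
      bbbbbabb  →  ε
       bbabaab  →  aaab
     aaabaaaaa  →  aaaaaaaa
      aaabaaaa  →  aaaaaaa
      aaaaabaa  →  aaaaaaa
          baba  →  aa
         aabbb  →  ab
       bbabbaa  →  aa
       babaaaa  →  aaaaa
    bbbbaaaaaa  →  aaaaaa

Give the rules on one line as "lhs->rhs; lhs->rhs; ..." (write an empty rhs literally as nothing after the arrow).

abb->; ba->a

  | babbbbab => abbbbab => bbab => bab => ab
  | bbbbbabb => bbbbabb => bbbabb => bbabb => babb => abb => ε
  | bbabaab => babaab => abaab => aaab
  | aaabaaaaa => aaaaaaaa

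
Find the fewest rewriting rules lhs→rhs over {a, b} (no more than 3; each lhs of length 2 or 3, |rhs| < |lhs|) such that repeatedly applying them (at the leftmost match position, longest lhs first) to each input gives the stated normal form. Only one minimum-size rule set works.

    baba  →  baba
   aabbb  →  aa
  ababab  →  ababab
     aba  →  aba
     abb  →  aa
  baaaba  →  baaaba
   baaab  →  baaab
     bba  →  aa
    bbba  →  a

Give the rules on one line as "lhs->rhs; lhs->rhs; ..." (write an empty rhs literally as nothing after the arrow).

bb->a; bbb->

  | baba
  | aabbb => aa
  | ababab
  | aba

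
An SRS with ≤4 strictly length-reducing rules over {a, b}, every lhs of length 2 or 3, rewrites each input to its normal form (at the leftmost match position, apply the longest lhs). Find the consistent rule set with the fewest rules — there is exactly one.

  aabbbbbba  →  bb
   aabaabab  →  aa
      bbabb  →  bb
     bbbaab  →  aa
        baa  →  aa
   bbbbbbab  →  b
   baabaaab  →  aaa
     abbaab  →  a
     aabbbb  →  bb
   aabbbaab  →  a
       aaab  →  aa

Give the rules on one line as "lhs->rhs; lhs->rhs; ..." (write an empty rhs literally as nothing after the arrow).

ab->; ba->b; baa->aa; bbb->ba

  | aabbbbbba => abbbbba => bbbba => baba => bba => bb
  | aabaabab => aaabab => aaab => aa
  | bbabb => bbbb => bab => bb
  | bbbaab => baaab => aaab => aa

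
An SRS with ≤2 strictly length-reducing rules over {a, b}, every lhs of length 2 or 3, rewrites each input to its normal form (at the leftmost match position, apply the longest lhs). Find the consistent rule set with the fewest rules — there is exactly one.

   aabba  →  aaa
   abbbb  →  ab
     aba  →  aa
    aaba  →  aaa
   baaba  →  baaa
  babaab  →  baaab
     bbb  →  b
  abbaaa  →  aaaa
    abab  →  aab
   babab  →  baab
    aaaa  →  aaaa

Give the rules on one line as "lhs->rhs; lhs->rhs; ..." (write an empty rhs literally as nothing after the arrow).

aba->aa; bb->b

  | aabba => aaba => aaa
  | abbbb => abbb => abb => ab
  | aba => aa
  | aaba => aaa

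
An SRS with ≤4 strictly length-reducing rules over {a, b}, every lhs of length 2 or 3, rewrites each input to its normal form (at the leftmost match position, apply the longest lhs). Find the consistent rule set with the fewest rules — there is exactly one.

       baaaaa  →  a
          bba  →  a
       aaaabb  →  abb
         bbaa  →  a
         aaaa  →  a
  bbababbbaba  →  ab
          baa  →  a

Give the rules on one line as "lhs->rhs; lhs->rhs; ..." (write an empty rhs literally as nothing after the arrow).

aa->a; aba->ab; ba->a

  | baaaaa => aaaaa => aaaa => aaa => aa => a
  | bba => ba => a
  | aaaabb => aaabb => aabb => abb
  | bbaa => baa => aa => a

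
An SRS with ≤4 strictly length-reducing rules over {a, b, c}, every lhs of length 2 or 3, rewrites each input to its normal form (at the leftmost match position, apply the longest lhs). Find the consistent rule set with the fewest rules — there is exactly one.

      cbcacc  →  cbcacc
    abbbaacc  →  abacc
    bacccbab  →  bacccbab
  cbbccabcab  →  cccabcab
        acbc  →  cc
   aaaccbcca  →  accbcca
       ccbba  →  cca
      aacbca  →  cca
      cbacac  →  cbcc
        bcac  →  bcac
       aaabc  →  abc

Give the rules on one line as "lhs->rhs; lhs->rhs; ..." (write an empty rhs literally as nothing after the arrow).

aa->a; aca->c; acb->c; bb->

  | cbcacc
  | abbbaacc => abaacc => abacc
  | bacccbab
  | cbbccabcab => cccabcab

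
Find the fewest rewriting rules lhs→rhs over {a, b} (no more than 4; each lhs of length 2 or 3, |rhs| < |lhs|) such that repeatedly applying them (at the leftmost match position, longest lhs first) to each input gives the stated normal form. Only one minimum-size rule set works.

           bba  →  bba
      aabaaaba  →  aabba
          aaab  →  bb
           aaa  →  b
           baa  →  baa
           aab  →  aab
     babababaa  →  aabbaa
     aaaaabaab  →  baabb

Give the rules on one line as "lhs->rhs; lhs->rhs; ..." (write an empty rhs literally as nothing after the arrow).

  | bba
  | aabaaaba => aabaaba => aababa => aabba
  | aaab => bb
  | aaa => b

aaa->b; aba->ab; bab->a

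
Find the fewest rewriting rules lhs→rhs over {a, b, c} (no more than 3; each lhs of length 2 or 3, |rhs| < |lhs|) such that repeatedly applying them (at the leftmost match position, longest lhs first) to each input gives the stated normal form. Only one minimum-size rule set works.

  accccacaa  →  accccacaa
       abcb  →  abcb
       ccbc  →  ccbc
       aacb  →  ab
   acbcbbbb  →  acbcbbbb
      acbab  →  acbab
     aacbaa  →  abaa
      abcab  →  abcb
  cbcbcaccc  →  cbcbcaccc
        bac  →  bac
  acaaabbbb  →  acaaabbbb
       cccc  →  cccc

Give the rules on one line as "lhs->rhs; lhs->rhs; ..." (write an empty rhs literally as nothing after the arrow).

  | accccacaa
  | abcb
  | ccbc
  | aacb => ab

aac->a; cab->cb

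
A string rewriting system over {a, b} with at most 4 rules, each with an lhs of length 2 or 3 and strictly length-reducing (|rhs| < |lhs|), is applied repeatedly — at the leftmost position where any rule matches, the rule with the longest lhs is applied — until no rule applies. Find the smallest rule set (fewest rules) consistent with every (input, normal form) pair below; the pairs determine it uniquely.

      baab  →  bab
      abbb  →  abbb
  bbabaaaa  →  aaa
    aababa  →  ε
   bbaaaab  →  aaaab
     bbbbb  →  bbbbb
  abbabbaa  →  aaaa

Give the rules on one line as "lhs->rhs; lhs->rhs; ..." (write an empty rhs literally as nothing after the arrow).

  | baab => bab
  | abbb
  | bbabaaaa => abaaaa => aaa
  | aababa => aba => ε

aba->; baa->ba; bba->a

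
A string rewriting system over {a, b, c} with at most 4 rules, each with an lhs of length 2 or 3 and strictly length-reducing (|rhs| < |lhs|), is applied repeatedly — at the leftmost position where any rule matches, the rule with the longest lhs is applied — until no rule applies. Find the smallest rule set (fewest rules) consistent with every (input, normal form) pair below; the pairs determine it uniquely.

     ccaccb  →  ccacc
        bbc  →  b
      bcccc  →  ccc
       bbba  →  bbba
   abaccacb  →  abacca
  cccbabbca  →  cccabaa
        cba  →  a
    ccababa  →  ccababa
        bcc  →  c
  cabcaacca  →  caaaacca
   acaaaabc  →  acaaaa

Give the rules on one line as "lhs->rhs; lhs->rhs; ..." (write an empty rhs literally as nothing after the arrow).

bc->; bca->aa; cb->; ccb->cc

  | ccaccb => ccacc
  | bbc => b
  | bcccc => ccc
  | bbba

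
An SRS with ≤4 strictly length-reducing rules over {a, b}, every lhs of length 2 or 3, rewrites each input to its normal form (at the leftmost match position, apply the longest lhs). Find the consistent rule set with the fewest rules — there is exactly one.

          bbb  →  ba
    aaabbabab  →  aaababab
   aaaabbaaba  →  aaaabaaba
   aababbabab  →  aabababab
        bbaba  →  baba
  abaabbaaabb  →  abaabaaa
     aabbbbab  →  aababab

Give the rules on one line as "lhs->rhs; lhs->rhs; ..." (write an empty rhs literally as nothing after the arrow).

  | bbb => ba
  | aaabbabab => aaababab
  | aaaabbaaba => aaaabaaba
  | aababbabab => aabababab

bb->; bba->ba; bbb->ba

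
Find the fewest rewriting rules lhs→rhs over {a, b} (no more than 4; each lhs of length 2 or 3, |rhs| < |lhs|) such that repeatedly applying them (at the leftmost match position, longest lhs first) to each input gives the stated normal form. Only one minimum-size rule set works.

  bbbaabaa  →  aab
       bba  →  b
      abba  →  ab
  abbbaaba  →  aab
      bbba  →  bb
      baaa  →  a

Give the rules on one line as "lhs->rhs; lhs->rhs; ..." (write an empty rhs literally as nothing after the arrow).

ba->; baa->ab; bab->ab

  | bbbaabaa => bbabbaa => babbaa => abbaa => abab => aab
  | bba => b
  | abba => ab
  | abbbaaba => abbabba => ababba => aabba => aab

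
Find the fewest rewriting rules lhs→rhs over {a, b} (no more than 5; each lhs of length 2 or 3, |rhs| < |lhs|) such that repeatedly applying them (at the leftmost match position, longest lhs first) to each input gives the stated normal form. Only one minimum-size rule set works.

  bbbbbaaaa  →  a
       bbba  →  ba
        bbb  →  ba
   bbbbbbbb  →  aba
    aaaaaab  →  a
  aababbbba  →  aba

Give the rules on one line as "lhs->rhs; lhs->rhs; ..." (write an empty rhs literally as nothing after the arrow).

aa->a; aab->a; bab->aa; bbb->ba

  | bbbbbaaaa => babbaaaa => aabaaaa => aaaaa => aaaa => aaa => aa => a
  | bbba => baa => ba
  | bbb => ba
  | bbbbbbbb => babbbbb => aabbbb => abbb => aba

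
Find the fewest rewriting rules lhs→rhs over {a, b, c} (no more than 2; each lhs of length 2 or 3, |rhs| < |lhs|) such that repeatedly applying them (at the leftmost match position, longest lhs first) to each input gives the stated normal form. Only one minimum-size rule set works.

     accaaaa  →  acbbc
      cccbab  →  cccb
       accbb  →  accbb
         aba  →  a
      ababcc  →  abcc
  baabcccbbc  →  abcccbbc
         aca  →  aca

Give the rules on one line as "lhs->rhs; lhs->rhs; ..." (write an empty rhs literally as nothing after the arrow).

ba->; caa->bc

  | accaaaa => acbcaa => acbbc
  | cccbab => cccb
  | accbb
  | aba => a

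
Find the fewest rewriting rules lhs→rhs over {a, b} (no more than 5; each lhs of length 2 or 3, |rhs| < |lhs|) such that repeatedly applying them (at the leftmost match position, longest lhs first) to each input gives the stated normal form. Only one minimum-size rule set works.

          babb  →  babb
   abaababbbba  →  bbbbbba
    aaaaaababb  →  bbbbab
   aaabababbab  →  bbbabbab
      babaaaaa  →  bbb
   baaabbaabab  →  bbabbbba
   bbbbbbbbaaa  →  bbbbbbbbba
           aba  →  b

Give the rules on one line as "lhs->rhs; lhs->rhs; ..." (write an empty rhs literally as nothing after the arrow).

aa->; aaa->ba; aab->ba; aba->b

  | babb
  | abaababbbba => bababbbba => bbbbbba
  | aaaaaababb => baaaababb => bbaababb => bbbaabb => bbbbab
  | aaabababbab => babababbab => bbbabbab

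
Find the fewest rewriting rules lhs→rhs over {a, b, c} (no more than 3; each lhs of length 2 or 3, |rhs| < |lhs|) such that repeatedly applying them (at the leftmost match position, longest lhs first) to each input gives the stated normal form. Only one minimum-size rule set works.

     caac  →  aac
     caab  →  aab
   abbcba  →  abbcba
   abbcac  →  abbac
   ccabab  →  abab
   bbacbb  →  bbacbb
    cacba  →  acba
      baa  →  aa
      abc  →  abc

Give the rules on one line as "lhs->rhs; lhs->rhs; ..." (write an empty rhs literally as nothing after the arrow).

  | caac => aac
  | caab => aab
  | abbcba
  | abbcac => abbac

baa->aa; ca->a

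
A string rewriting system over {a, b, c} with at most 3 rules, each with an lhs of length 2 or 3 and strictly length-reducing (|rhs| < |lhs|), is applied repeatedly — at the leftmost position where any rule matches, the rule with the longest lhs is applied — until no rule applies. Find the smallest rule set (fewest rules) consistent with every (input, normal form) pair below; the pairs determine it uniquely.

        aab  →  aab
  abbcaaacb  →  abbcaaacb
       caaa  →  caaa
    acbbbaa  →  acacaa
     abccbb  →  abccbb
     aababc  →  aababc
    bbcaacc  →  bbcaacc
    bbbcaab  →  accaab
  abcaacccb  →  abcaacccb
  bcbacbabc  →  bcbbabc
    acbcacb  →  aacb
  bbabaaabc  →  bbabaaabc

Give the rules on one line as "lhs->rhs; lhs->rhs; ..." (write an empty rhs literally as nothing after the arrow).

bac->b; bbb->ac; cbc->

  | aab
  | abbcaaacb
  | caaa
  | acbbbaa => acacaa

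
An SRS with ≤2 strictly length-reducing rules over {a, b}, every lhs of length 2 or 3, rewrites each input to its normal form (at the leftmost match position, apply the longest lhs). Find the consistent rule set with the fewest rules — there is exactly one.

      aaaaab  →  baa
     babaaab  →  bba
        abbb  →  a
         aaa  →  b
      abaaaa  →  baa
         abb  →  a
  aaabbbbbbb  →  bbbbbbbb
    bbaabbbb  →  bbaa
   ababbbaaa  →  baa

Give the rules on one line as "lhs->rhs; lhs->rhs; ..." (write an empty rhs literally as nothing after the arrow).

  | aaaaab => baab => baa
  | babaaab => baaaab => bbab => bba
  | abbb => abb => ab => a
  | aaa => b

aaa->b; ab->a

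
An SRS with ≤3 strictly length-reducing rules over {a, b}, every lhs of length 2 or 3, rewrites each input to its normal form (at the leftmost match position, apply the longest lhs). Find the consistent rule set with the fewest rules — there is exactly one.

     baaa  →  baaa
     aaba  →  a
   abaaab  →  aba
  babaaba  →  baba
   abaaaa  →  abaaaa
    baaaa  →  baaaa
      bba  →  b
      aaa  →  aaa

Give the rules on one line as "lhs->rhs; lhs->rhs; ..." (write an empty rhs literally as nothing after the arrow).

aab->; bba->b

  | baaa
  | aaba => a
  | abaaab => aba
  | babaaba => baba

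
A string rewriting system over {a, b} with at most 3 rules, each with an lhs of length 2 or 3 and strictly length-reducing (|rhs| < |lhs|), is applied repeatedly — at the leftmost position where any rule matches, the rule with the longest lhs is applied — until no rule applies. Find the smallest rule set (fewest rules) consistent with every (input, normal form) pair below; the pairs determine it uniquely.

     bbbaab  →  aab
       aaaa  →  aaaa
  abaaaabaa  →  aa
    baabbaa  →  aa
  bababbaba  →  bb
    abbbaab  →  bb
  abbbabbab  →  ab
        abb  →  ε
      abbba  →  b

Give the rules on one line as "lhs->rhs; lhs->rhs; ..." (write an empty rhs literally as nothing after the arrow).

abb->; ba->b; bbb->

  | bbbaab => aab
  | aaaa
  | abaaaabaa => abaaabaa => abaabaa => ababaa => abbaa => aa
  | baabbaa => babbaa => bbbaa => aa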